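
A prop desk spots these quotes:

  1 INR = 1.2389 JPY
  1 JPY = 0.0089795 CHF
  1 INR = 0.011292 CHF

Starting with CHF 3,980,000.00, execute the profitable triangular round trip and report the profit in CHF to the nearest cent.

Profitable loop is CHF → JPY → INR → CHF:
CHF 3,980,000.00 ÷ 0.0089795 = JPY 443,231,806
JPY 443,231,806 ÷ 1.2389 = INR 357,762,374.51
INR 357,762,374.51 × 0.011292 = CHF 4,039,852.73
Profit = CHF 4,039,852.73 − CHF 3,980,000.00

Profit: CHF 59,852.73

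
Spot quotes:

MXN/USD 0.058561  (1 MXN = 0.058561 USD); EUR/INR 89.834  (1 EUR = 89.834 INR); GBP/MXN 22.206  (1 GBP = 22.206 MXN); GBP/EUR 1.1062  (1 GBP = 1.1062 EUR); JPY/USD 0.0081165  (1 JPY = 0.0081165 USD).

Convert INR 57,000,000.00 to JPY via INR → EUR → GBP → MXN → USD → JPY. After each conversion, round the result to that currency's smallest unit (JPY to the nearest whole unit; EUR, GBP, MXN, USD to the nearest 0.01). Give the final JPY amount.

INR 57,000,000.00 ÷ 89.834 = EUR 634,503.64
EUR 634,503.64 ÷ 1.1062 = GBP 573,588.54
GBP 573,588.54 × 22.206 = MXN 12,737,107.12
MXN 12,737,107.12 × 0.058561 = USD 745,897.73
USD 745,897.73 ÷ 0.0081165 = JPY 91,898,938

JPY 91,898,938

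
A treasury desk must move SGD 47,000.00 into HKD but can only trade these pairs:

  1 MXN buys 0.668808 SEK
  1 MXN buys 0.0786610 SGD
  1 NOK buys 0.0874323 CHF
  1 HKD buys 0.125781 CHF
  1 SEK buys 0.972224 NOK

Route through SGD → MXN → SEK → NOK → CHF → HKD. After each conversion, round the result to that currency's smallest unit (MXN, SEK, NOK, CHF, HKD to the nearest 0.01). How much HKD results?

HKD 270,061.77

SGD 47,000.00 ÷ 0.0786610 = MXN 597,500.67
MXN 597,500.67 × 0.668808 = SEK 399,613.23
SEK 399,613.23 × 0.972224 = NOK 388,513.57
NOK 388,513.57 × 0.0874323 = CHF 33,968.64
CHF 33,968.64 ÷ 0.125781 = HKD 270,061.77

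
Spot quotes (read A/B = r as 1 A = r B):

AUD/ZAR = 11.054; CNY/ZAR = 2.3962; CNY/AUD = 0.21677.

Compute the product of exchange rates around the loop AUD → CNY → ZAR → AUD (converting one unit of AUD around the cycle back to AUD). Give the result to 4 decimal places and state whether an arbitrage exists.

Around AUD → CNY → ZAR → AUD: 1 ÷ 0.21677 × 2.3962 ÷ 11.054 = 1.000010
Product ≈ 1 (deviation 0.001%, within rounding noise).

1.0000 (no arbitrage)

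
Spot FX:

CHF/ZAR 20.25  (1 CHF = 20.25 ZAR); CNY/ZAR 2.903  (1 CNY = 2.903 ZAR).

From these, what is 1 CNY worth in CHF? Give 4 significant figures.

1 CNY × 2.903 = 2.903 ZAR
2.903 ZAR ÷ 20.25 = 0.143358 CHF

CNY/CHF = 0.1434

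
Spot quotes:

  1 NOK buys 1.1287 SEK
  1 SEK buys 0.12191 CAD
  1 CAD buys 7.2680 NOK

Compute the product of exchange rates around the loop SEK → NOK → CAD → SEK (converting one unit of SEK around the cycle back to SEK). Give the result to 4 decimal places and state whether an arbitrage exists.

Around SEK → NOK → CAD → SEK: 1 ÷ 1.1287 ÷ 7.2680 ÷ 0.12191 = 0.999925
Product ≈ 1 (deviation 0.008%, within rounding noise).

0.9999 (no arbitrage)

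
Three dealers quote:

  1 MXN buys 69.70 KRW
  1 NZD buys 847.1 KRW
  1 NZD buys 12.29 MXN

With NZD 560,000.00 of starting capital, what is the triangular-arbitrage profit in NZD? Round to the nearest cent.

Profitable loop is NZD → MXN → KRW → NZD:
NZD 560,000.00 × 12.29 = MXN 6,882,400.00
MXN 6,882,400.00 × 69.70 = KRW 479,703,280
KRW 479,703,280 ÷ 847.1 = NZD 566,288.84
Profit = NZD 566,288.84 − NZD 560,000.00

Profit: NZD 6,288.84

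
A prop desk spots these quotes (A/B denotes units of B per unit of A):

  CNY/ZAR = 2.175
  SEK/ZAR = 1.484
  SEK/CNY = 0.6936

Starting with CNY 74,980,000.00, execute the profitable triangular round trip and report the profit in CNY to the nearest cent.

Profit: CNY 1,241,919.41

Profitable loop is CNY → ZAR → SEK → CNY:
CNY 74,980,000.00 × 2.175 = ZAR 163,081,500.00
ZAR 163,081,500.00 ÷ 1.484 = SEK 109,893,194.07
SEK 109,893,194.07 × 0.6936 = CNY 76,221,919.41
Profit = CNY 76,221,919.41 − CNY 74,980,000.00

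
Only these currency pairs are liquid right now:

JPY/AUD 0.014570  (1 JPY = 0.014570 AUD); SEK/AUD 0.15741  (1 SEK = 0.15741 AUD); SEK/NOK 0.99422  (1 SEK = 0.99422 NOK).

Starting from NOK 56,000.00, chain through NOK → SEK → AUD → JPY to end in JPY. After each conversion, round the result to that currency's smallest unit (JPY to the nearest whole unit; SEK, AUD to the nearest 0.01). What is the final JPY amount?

JPY 608,525

NOK 56,000.00 ÷ 0.99422 = SEK 56,325.56
SEK 56,325.56 × 0.15741 = AUD 8,866.21
AUD 8,866.21 ÷ 0.014570 = JPY 608,525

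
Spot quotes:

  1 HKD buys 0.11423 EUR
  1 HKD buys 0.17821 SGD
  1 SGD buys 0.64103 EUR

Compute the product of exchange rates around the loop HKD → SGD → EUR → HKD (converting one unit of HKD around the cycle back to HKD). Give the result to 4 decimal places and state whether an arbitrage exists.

1.0001 (no arbitrage)

Around HKD → SGD → EUR → HKD: 1 × 0.17821 × 0.64103 ÷ 0.11423 = 1.000070
Product ≈ 1 (deviation 0.007%, within rounding noise).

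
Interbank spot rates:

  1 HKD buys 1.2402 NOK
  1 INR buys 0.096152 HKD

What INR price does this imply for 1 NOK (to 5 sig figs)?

NOK/INR = 8.3859

1 NOK ÷ 1.2402 = 0.806322 HKD
0.806322 HKD ÷ 0.096152 = 8.38591 INR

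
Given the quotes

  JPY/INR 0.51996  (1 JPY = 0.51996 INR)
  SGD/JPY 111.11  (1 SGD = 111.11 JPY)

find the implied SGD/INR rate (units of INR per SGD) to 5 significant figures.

SGD/INR = 57.773

1 SGD × 111.11 = 111.11 JPY
111.11 JPY × 0.51996 = 57.7728 INR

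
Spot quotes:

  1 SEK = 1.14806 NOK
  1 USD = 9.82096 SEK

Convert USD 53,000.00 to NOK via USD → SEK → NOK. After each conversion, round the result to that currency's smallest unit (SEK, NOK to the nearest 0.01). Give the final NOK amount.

NOK 597,577.72

USD 53,000.00 × 9.82096 = SEK 520,510.88
SEK 520,510.88 × 1.14806 = NOK 597,577.72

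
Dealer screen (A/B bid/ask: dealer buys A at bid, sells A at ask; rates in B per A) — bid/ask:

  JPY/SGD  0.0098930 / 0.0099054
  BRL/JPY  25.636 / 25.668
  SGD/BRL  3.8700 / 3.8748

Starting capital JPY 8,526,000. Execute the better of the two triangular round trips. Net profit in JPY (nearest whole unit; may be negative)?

Net profit: JPY 128,301

Best loop JPY → BRL → SGD → JPY:
JPY 8,526,000 ÷ 25.668 (buy BRL at ask) = BRL 332,164.56
BRL 332,164.56 ÷ 3.8748 (buy SGD at ask) = SGD 85,724.31
SGD 85,724.31 ÷ 0.0099054 (buy JPY at ask) = JPY 8,654,301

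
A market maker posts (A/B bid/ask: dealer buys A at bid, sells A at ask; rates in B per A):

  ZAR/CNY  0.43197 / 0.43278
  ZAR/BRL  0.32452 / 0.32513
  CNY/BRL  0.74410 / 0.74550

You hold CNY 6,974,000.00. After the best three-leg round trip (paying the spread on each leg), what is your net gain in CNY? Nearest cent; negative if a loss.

Best loop CNY → ZAR → BRL → CNY:
CNY 6,974,000.00 ÷ 0.43278 (buy ZAR at ask) = ZAR 16,114,423.03
ZAR 16,114,423.03 × 0.32452 (sell ZAR at bid) = BRL 5,229,452.56
BRL 5,229,452.56 ÷ 0.74550 (buy CNY at ask) = CNY 7,014,691.57

Net profit: CNY 40,691.57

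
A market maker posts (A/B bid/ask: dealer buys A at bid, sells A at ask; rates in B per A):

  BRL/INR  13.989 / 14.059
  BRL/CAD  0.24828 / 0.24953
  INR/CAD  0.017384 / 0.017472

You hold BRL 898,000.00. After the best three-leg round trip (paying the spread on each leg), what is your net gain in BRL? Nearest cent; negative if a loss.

Net profit: BRL 9,655.45

Best loop BRL → CAD → INR → BRL:
BRL 898,000.00 × 0.24828 (sell BRL at bid) = CAD 222,955.44
CAD 222,955.44 ÷ 0.017472 (buy INR at ask) = INR 12,760,728.02
INR 12,760,728.02 ÷ 14.059 (buy BRL at ask) = BRL 907,655.45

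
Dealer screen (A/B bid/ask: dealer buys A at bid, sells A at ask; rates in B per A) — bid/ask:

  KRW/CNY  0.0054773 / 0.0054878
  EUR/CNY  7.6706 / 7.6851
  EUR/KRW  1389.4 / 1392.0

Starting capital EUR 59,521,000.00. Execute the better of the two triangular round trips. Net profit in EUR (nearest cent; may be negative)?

Net profit: EUR 246,080.86

Best loop EUR → CNY → KRW → EUR:
EUR 59,521,000.00 × 7.6706 (sell EUR at bid) = CNY 456,561,782.60
CNY 456,561,782.60 ÷ 0.0054878 (buy KRW at ask) = KRW 83,195,776,559
KRW 83,195,776,559 ÷ 1392.0 (buy EUR at ask) = EUR 59,767,080.86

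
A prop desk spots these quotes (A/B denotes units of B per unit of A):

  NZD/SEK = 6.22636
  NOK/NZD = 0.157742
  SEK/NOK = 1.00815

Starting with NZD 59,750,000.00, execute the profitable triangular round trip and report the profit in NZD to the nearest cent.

Profitable loop is NZD → NOK → SEK → NZD:
NZD 59,750,000.00 ÷ 0.157742 = NOK 378,783,076.16
NOK 378,783,076.16 ÷ 1.00815 = SEK 375,720,950.42
SEK 375,720,950.42 ÷ 6.22636 = NZD 60,343,595.68
Profit = NZD 60,343,595.68 − NZD 59,750,000.00

Profit: NZD 593,595.68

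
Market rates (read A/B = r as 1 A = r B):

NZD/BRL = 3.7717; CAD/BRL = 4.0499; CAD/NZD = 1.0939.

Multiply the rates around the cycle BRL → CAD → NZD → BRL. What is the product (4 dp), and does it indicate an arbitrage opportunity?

Around BRL → CAD → NZD → BRL: 1 ÷ 4.0499 × 1.0939 × 3.7717 = 1.018757
Product > 1; profitable direction is BRL → CAD → NZD → BRL.

1.0188 (arbitrage exists)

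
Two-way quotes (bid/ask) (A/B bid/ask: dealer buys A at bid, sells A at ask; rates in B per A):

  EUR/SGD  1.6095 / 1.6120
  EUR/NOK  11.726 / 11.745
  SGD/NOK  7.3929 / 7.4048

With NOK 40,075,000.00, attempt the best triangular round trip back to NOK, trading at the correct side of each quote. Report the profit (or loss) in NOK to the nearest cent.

Net profit: NOK 525,027.03

Best loop NOK → EUR → SGD → NOK:
NOK 40,075,000.00 ÷ 11.745 (buy EUR at ask) = EUR 3,412,090.25
EUR 3,412,090.25 × 1.6095 (sell EUR at bid) = SGD 5,491,759.26
SGD 5,491,759.26 × 7.3929 (sell SGD at bid) = NOK 40,600,027.03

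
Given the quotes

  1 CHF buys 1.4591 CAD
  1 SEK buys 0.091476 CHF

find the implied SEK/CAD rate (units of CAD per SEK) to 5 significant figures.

SEK/CAD = 0.13347

1 SEK × 0.091476 = 0.091476 CHF
0.091476 CHF × 1.4591 = 0.133473 CAD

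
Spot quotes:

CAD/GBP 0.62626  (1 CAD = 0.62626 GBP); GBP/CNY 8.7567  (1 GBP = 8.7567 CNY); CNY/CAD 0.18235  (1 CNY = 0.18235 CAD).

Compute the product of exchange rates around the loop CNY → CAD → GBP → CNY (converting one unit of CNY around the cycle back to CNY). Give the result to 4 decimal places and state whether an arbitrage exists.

1.0000 (no arbitrage)

Around CNY → CAD → GBP → CNY: 1 × 0.18235 × 0.62626 × 8.7567 = 1.000002
Product ≈ 1 (deviation 0.000%, within rounding noise).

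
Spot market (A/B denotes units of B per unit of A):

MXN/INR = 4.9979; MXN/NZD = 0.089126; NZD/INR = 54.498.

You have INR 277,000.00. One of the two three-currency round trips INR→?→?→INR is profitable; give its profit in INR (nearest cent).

Profitable loop is INR → NZD → MXN → INR:
INR 277,000.00 ÷ 54.498 = NZD 5,082.76
NZD 5,082.76 ÷ 0.089126 = MXN 57,028.87
MXN 57,028.87 × 4.9979 = INR 285,024.60
Profit = INR 285,024.60 − INR 277,000.00

Profit: INR 8,024.60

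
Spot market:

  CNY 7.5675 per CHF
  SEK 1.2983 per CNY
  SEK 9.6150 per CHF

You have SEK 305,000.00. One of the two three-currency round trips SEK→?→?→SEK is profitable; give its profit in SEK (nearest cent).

Profit: SEK 6,657.83

Profitable loop is SEK → CHF → CNY → SEK:
SEK 305,000.00 ÷ 9.6150 = CHF 31,721.27
CHF 31,721.27 × 7.5675 = CNY 240,050.70
CNY 240,050.70 × 1.2983 = SEK 311,657.83
Profit = SEK 311,657.83 − SEK 305,000.00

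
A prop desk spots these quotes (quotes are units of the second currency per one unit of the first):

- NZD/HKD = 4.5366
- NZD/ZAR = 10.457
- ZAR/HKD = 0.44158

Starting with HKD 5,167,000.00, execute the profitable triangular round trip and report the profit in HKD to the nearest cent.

Profitable loop is HKD → NZD → ZAR → HKD:
HKD 5,167,000.00 ÷ 4.5366 = NZD 1,138,958.69
NZD 1,138,958.69 × 10.457 = ZAR 11,910,091.04
ZAR 11,910,091.04 × 0.44158 = HKD 5,259,258.00
Profit = HKD 5,259,258.00 − HKD 5,167,000.00

Profit: HKD 92,258.00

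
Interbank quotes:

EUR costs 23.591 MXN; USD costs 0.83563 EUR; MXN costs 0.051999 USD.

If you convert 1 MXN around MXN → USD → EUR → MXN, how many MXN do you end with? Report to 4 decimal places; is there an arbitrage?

Around MXN → USD → EUR → MXN: 1 × 0.051999 × 0.83563 × 23.591 = 1.025074
Product > 1; profitable direction is MXN → USD → EUR → MXN.

1.0251 (arbitrage exists)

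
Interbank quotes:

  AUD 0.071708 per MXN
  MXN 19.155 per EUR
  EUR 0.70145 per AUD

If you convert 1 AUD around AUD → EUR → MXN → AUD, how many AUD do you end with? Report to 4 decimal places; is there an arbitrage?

0.9635 (arbitrage exists)

Around AUD → EUR → MXN → AUD: 1 × 0.70145 × 19.155 × 0.071708 = 0.963488
Product < 1; profitable direction is AUD → MXN → EUR → AUD.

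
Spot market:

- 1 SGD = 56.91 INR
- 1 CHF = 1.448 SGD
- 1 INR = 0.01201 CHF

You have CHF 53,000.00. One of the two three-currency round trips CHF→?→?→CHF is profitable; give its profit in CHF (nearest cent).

Profitable loop is CHF → INR → SGD → CHF:
CHF 53,000.00 ÷ 0.01201 = INR 4,412,989.18
INR 4,412,989.18 ÷ 56.91 = SGD 77,543.30
SGD 77,543.30 ÷ 1.448 = CHF 53,552.00
Profit = CHF 53,552.00 − CHF 53,000.00

Profit: CHF 552.00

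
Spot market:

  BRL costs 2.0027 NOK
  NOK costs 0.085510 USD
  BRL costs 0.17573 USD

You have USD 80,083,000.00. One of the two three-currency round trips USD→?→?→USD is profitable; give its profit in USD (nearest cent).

Profit: USD 2,094,597.20

Profitable loop is USD → NOK → BRL → USD:
USD 80,083,000.00 ÷ 0.085510 = NOK 936,533,738.74
NOK 936,533,738.74 ÷ 2.0027 = BRL 467,635,561.36
BRL 467,635,561.36 × 0.17573 = USD 82,177,597.20
Profit = USD 82,177,597.20 − USD 80,083,000.00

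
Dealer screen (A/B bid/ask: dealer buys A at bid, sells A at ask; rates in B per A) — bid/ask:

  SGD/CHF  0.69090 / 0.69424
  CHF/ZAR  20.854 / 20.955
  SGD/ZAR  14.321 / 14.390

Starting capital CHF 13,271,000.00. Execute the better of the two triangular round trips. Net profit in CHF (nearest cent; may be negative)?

Net profit: CHF 16,626.65

Best loop CHF → ZAR → SGD → CHF:
CHF 13,271,000.00 × 20.854 (sell CHF at bid) = ZAR 276,753,434.00
ZAR 276,753,434.00 ÷ 14.390 (buy SGD at ask) = SGD 19,232,344.27
SGD 19,232,344.27 × 0.69090 (sell SGD at bid) = CHF 13,287,626.65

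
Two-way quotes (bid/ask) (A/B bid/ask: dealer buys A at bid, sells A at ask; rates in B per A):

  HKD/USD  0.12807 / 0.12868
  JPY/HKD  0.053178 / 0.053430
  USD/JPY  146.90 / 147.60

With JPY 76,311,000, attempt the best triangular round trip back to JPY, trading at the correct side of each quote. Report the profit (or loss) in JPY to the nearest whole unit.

Net profit: JPY 35,362

Best loop JPY → HKD → USD → JPY:
JPY 76,311,000 × 0.053178 (sell JPY at bid) = HKD 4,058,066.36
HKD 4,058,066.36 × 0.12807 (sell HKD at bid) = USD 519,716.56
USD 519,716.56 × 146.90 (sell USD at bid) = JPY 76,346,362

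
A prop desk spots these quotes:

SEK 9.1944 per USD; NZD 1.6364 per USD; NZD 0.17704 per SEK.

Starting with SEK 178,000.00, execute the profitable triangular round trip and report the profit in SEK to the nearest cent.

Profitable loop is SEK → USD → NZD → SEK:
SEK 178,000.00 ÷ 9.1944 = USD 19,359.61
USD 19,359.61 × 1.6364 = NZD 31,680.07
NZD 31,680.07 ÷ 0.17704 = SEK 178,942.99
Profit = SEK 178,942.99 − SEK 178,000.00

Profit: SEK 942.99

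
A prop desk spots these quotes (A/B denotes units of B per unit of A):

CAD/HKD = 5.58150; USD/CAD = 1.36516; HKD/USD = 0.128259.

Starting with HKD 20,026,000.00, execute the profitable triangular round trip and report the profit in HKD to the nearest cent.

Profitable loop is HKD → CAD → USD → HKD:
HKD 20,026,000.00 ÷ 5.58150 = CAD 3,587,924.39
CAD 3,587,924.39 ÷ 1.36516 = USD 2,628,207.97
USD 2,628,207.97 ÷ 0.128259 = HKD 20,491,411.68
Profit = HKD 20,491,411.68 − HKD 20,026,000.00

Profit: HKD 465,411.68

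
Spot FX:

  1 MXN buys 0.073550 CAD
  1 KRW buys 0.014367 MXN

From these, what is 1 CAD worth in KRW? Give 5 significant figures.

1 CAD ÷ 0.073550 = 13.5962 MXN
13.5962 MXN ÷ 0.014367 = 946.349 KRW

CAD/KRW = 946.35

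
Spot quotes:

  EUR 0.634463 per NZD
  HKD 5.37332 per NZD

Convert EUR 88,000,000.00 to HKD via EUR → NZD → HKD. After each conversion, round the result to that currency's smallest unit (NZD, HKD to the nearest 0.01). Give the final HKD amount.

EUR 88,000,000.00 ÷ 0.634463 = NZD 138,699,971.47
NZD 138,699,971.47 × 5.37332 = HKD 745,279,330.70

HKD 745,279,330.70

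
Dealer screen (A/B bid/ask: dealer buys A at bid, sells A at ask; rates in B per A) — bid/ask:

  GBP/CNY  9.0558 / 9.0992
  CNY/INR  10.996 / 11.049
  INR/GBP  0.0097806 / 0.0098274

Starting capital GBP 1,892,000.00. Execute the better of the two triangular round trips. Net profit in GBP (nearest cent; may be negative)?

Net profit: GBP 22,945.04

Best loop GBP → INR → CNY → GBP:
GBP 1,892,000.00 ÷ 0.0098274 (buy INR at ask) = INR 192,522,946.05
INR 192,522,946.05 ÷ 11.049 (buy CNY at ask) = CNY 17,424,467.92
CNY 17,424,467.92 ÷ 9.0992 (buy GBP at ask) = GBP 1,914,945.04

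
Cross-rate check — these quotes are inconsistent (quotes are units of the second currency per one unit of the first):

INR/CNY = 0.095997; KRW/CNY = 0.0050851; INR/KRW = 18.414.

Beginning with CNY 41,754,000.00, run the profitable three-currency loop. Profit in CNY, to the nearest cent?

Profit: CNY 1,052,341.44

Profitable loop is CNY → KRW → INR → CNY:
CNY 41,754,000.00 ÷ 0.0050851 = KRW 8,211,047,964
KRW 8,211,047,964 ÷ 18.414 = INR 445,913,324.84
INR 445,913,324.84 × 0.095997 = CNY 42,806,341.44
Profit = CNY 42,806,341.44 − CNY 41,754,000.00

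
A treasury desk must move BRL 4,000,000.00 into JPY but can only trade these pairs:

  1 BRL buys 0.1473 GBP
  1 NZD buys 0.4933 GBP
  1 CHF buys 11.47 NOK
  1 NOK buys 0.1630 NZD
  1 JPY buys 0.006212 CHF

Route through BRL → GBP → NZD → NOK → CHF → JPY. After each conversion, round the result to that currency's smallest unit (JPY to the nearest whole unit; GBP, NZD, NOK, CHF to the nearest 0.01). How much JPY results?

BRL 4,000,000.00 × 0.1473 = GBP 589,200.00
GBP 589,200.00 ÷ 0.4933 = NZD 1,194,405.03
NZD 1,194,405.03 ÷ 0.1630 = NOK 7,327,638.22
NOK 7,327,638.22 ÷ 11.47 = CHF 638,852.50
CHF 638,852.50 ÷ 0.006212 = JPY 102,841,677

JPY 102,841,677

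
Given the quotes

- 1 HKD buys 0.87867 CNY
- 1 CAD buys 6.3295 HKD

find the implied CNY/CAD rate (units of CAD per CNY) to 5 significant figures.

1 CNY ÷ 0.87867 = 1.13808 HKD
1.13808 HKD ÷ 6.3295 = 0.179806 CAD

CNY/CAD = 0.17981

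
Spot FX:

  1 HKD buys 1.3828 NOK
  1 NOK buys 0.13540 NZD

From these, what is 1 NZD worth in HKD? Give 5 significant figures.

1 NZD ÷ 0.13540 = 7.38552 NOK
7.38552 NOK ÷ 1.3828 = 5.34099 HKD

NZD/HKD = 5.3410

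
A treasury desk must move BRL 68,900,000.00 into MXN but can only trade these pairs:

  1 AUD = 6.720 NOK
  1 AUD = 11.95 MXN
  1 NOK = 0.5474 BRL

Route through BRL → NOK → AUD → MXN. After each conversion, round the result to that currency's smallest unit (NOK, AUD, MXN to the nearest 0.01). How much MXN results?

BRL 68,900,000.00 ÷ 0.5474 = NOK 125,867,738.40
NOK 125,867,738.40 ÷ 6.720 = AUD 18,730,318.21
AUD 18,730,318.21 × 11.95 = MXN 223,827,302.61

MXN 223,827,302.61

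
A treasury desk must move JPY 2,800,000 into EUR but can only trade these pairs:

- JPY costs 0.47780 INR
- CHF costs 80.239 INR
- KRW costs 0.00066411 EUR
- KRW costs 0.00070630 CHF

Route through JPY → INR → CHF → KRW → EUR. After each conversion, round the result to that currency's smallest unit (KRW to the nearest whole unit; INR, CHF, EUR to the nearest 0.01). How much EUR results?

JPY 2,800,000 × 0.47780 = INR 1,337,840.00
INR 1,337,840.00 ÷ 80.239 = CHF 16,673.19
CHF 16,673.19 ÷ 0.00070630 = KRW 23,606,385
KRW 23,606,385 × 0.00066411 = EUR 15,677.24

EUR 15,677.24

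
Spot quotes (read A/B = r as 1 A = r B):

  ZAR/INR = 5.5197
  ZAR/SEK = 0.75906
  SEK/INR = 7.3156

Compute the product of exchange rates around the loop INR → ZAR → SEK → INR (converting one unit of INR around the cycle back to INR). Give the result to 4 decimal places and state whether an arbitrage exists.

1.0060 (arbitrage exists)

Around INR → ZAR → SEK → INR: 1 ÷ 5.5197 × 0.75906 × 7.3156 = 1.006029
Product > 1; profitable direction is INR → ZAR → SEK → INR.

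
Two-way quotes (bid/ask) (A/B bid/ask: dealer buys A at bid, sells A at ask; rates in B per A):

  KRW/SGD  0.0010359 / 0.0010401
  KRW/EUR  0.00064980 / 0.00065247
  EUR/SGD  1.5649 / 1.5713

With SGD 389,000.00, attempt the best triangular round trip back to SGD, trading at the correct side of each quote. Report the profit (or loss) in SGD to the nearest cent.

Best loop SGD → EUR → KRW → SGD:
SGD 389,000.00 ÷ 1.5713 (buy EUR at ask) = EUR 247,565.71
EUR 247,565.71 ÷ 0.00065247 (buy KRW at ask) = KRW 379,428,495
KRW 379,428,495 × 0.0010359 (sell KRW at bid) = SGD 393,049.98

Net profit: SGD 4,049.98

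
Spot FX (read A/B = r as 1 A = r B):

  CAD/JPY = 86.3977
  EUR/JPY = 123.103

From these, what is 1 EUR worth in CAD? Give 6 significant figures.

EUR/CAD = 1.42484

1 EUR × 123.103 = 123.103 JPY
123.103 JPY ÷ 86.3977 = 1.42484 CAD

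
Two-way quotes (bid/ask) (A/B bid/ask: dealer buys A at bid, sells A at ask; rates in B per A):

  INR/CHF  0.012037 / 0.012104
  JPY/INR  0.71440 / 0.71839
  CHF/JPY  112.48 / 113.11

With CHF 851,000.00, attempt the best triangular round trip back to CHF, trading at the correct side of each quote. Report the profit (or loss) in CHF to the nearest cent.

Best loop CHF → INR → JPY → CHF:
CHF 851,000.00 ÷ 0.012104 (buy INR at ask) = INR 70,307,336.42
INR 70,307,336.42 ÷ 0.71839 (buy JPY at ask) = JPY 97,867,922
JPY 97,867,922 ÷ 113.11 (buy CHF at ask) = CHF 865,245.53

Net profit: CHF 14,245.53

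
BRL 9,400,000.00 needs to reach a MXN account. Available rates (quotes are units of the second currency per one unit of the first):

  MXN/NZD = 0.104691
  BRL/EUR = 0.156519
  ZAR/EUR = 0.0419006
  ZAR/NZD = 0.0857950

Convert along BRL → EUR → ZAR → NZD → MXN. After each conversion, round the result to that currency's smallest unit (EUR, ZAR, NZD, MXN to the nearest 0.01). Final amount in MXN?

MXN 28,775,793.43

BRL 9,400,000.00 × 0.156519 = EUR 1,471,278.60
EUR 1,471,278.60 ÷ 0.0419006 = ZAR 35,113,544.91
ZAR 35,113,544.91 × 0.0857950 = NZD 3,012,566.59
NZD 3,012,566.59 ÷ 0.104691 = MXN 28,775,793.43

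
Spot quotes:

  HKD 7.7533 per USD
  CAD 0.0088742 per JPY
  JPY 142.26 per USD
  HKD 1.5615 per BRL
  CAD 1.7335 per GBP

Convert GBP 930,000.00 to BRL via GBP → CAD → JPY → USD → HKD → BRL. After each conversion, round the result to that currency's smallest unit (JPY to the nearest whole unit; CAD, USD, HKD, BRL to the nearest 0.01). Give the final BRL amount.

GBP 930,000.00 × 1.7335 = CAD 1,612,155.00
CAD 1,612,155.00 ÷ 0.0088742 = JPY 181,667,643
JPY 181,667,643 ÷ 142.26 = USD 1,277,011.41
USD 1,277,011.41 × 7.7533 = HKD 9,901,052.57
HKD 9,901,052.57 ÷ 1.5615 = BRL 6,340,731.71

BRL 6,340,731.71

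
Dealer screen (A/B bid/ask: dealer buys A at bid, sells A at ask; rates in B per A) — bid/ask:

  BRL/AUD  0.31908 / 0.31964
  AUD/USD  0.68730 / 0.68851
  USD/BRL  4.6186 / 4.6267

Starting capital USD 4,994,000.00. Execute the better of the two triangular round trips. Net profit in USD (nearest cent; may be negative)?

Net profit: USD 64,302.72

Best loop USD → BRL → AUD → USD:
USD 4,994,000.00 × 4.6186 (sell USD at bid) = BRL 23,065,288.40
BRL 23,065,288.40 × 0.31908 (sell BRL at bid) = AUD 7,359,672.22
AUD 7,359,672.22 × 0.68730 (sell AUD at bid) = USD 5,058,302.72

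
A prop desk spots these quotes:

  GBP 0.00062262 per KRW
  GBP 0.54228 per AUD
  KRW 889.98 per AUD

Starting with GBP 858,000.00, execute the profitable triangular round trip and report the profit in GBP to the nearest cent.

Profitable loop is GBP → AUD → KRW → GBP:
GBP 858,000.00 ÷ 0.54228 = AUD 1,582,208.45
AUD 1,582,208.45 × 889.98 = KRW 1,408,133,879
KRW 1,408,133,879 × 0.00062262 = GBP 876,732.32
Profit = GBP 876,732.32 − GBP 858,000.00

Profit: GBP 18,732.32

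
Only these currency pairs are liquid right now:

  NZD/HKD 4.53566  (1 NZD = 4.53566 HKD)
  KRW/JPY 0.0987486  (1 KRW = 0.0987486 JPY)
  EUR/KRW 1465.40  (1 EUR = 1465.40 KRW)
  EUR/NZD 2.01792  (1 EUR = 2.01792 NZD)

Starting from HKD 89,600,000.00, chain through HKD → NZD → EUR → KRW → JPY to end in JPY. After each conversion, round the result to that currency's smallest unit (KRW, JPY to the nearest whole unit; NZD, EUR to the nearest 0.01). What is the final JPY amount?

JPY 1,416,611,319

HKD 89,600,000.00 ÷ 4.53566 = NZD 19,754,567.14
NZD 19,754,567.14 ÷ 2.01792 = EUR 9,789,569.03
EUR 9,789,569.03 × 1465.40 = KRW 14,345,634,457
KRW 14,345,634,457 × 0.0987486 = JPY 1,416,611,319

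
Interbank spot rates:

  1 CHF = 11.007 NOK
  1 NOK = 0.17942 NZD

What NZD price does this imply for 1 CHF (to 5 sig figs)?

CHF/NZD = 1.9749

1 CHF × 11.007 = 11.007 NOK
11.007 NOK × 0.17942 = 1.97488 NZD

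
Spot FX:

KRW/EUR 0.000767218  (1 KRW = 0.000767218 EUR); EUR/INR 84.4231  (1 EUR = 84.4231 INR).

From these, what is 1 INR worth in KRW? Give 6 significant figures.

1 INR ÷ 84.4231 = 0.0118451 EUR
0.0118451 EUR ÷ 0.000767218 = 15.439 KRW

INR/KRW = 15.4390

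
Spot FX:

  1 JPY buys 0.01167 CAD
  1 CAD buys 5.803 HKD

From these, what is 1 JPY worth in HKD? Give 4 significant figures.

JPY/HKD = 0.06772

1 JPY × 0.01167 = 0.01167 CAD
0.01167 CAD × 5.803 = 0.067721 HKD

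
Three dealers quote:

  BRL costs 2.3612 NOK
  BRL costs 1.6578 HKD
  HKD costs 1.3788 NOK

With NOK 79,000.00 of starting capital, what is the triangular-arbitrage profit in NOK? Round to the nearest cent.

Profit: NOK 2,606.82

Profitable loop is NOK → HKD → BRL → NOK:
NOK 79,000.00 ÷ 1.3788 = HKD 57,296.20
HKD 57,296.20 ÷ 1.6578 = BRL 34,561.59
BRL 34,561.59 × 2.3612 = NOK 81,606.82
Profit = NOK 81,606.82 − NOK 79,000.00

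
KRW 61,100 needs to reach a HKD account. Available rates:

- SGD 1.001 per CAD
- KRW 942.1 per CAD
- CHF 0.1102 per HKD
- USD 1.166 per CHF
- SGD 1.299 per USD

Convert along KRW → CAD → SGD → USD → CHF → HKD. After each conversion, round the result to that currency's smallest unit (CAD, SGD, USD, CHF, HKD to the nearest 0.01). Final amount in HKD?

KRW 61,100 ÷ 942.1 = CAD 64.86
CAD 64.86 × 1.001 = SGD 64.92
SGD 64.92 ÷ 1.299 = USD 49.98
USD 49.98 ÷ 1.166 = CHF 42.86
CHF 42.86 ÷ 0.1102 = HKD 388.93

HKD 388.93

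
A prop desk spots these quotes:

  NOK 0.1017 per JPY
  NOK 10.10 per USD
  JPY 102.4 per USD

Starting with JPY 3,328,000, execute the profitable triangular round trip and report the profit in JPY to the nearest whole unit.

Profitable loop is JPY → NOK → USD → JPY:
JPY 3,328,000 × 0.1017 = NOK 338,457.60
NOK 338,457.60 ÷ 10.10 = USD 33,510.65
USD 33,510.65 × 102.4 = JPY 3,431,491
Profit = JPY 3,431,491 − JPY 3,328,000

Profit: JPY 103,491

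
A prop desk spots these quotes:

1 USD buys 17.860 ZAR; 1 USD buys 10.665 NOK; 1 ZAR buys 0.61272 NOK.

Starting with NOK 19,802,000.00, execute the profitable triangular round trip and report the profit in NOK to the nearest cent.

Profitable loop is NOK → USD → ZAR → NOK:
NOK 19,802,000.00 ÷ 10.665 = USD 1,856,727.61
USD 1,856,727.61 × 17.860 = ZAR 33,161,155.18
ZAR 33,161,155.18 × 0.61272 = NOK 20,318,503.00
Profit = NOK 20,318,503.00 − NOK 19,802,000.00

Profit: NOK 516,503.00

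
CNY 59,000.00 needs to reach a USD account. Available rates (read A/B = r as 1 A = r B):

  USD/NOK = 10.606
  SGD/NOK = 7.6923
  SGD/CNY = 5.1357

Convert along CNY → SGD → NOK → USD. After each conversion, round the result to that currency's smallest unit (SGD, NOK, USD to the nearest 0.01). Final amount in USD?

CNY 59,000.00 ÷ 5.1357 = SGD 11,488.21
SGD 11,488.21 × 7.6923 = NOK 88,370.76
NOK 88,370.76 ÷ 10.606 = USD 8,332.15

USD 8,332.15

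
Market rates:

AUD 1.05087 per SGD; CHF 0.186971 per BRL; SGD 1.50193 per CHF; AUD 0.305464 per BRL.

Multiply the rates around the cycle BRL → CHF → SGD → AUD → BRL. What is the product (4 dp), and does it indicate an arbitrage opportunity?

Around BRL → CHF → SGD → AUD → BRL: 1 × 0.186971 × 1.50193 × 1.05087 ÷ 0.305464 = 0.966080
Product < 1; profitable direction is BRL → AUD → SGD → CHF → BRL.

0.9661 (arbitrage exists)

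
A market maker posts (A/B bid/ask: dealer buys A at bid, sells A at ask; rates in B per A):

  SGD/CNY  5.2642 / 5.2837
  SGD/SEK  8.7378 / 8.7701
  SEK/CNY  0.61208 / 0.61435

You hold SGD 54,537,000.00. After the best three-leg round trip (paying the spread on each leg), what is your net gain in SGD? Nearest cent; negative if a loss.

Best loop SGD → SEK → CNY → SGD:
SGD 54,537,000.00 × 8.7378 (sell SGD at bid) = SEK 476,533,398.60
SEK 476,533,398.60 × 0.61208 (sell SEK at bid) = CNY 291,676,562.62
CNY 291,676,562.62 ÷ 5.2837 (buy SGD at ask) = SGD 55,203,089.24

Net profit: SGD 666,089.24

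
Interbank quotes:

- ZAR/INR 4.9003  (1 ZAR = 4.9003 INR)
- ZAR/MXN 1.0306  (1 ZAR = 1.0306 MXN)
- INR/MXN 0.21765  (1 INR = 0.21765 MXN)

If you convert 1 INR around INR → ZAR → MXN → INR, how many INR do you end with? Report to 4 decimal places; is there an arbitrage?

0.9663 (arbitrage exists)

Around INR → ZAR → MXN → INR: 1 ÷ 4.9003 × 1.0306 ÷ 0.21765 = 0.966293
Product < 1; profitable direction is INR → MXN → ZAR → INR.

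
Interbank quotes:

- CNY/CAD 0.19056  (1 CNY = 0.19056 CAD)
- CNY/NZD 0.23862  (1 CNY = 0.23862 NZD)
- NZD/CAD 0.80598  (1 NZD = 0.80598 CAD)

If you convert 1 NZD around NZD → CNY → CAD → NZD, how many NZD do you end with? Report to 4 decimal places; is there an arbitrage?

0.9908 (arbitrage exists)

Around NZD → CNY → CAD → NZD: 1 ÷ 0.23862 × 0.19056 ÷ 0.80598 = 0.990833
Product < 1; profitable direction is NZD → CAD → CNY → NZD.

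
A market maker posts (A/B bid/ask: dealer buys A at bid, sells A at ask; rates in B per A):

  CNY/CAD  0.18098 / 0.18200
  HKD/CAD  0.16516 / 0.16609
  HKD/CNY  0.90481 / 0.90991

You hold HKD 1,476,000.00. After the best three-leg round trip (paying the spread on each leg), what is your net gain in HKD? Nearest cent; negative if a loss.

Best loop HKD → CAD → CNY → HKD:
HKD 1,476,000.00 × 0.16516 (sell HKD at bid) = CAD 243,776.16
CAD 243,776.16 ÷ 0.18200 (buy CNY at ask) = CNY 1,339,429.45
CNY 1,339,429.45 ÷ 0.90991 (buy HKD at ask) = HKD 1,472,046.08

Net result: HKD -3,953.92 (no profitable arbitrage after spreads)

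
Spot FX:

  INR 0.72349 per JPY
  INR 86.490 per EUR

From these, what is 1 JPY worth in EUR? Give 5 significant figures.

JPY/EUR = 0.0083650

1 JPY × 0.72349 = 0.72349 INR
0.72349 INR ÷ 86.490 = 0.00836501 EUR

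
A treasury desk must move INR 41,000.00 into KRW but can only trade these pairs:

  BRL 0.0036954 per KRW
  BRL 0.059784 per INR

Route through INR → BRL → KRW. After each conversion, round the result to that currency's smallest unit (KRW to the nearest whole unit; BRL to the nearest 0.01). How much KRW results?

INR 41,000.00 × 0.059784 = BRL 2,451.14
BRL 2,451.14 ÷ 0.0036954 = KRW 663,295

KRW 663,295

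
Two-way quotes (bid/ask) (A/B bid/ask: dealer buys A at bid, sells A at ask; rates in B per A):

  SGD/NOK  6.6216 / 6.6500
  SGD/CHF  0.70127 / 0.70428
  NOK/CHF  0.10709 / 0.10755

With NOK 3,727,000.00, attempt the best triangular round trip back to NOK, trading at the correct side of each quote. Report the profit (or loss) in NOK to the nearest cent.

Best loop NOK → CHF → SGD → NOK:
NOK 3,727,000.00 × 0.10709 (sell NOK at bid) = CHF 399,124.43
CHF 399,124.43 ÷ 0.70428 (buy SGD at ask) = SGD 566,712.71
SGD 566,712.71 × 6.6216 (sell SGD at bid) = NOK 3,752,544.90

Net profit: NOK 25,544.90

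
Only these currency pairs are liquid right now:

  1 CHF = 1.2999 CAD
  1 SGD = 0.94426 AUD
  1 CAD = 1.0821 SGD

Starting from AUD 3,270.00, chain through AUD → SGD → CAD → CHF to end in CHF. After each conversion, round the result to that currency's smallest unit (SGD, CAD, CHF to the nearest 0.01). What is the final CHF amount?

CHF 2,461.95

AUD 3,270.00 ÷ 0.94426 = SGD 3,463.03
SGD 3,463.03 ÷ 1.0821 = CAD 3,200.29
CAD 3,200.29 ÷ 1.2999 = CHF 2,461.95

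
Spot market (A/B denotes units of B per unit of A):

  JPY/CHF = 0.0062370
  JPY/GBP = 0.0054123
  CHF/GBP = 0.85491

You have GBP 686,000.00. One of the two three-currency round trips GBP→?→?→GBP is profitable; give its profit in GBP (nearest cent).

Profitable loop is GBP → CHF → JPY → GBP:
GBP 686,000.00 ÷ 0.85491 = CHF 802,423.65
CHF 802,423.65 ÷ 0.0062370 = JPY 128,655,387
JPY 128,655,387 × 0.0054123 = GBP 696,321.55
Profit = GBP 696,321.55 − GBP 686,000.00

Profit: GBP 10,321.55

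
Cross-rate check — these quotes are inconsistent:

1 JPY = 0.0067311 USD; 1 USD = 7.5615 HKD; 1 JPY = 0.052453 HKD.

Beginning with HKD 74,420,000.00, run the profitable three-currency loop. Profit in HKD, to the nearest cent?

Profit: HKD 2,274,814.05

Profitable loop is HKD → USD → JPY → HKD:
HKD 74,420,000.00 ÷ 7.5615 = USD 9,841,962.57
USD 9,841,962.57 ÷ 0.0067311 = JPY 1,462,162,585
JPY 1,462,162,585 × 0.052453 = HKD 76,694,814.05
Profit = HKD 76,694,814.05 − HKD 74,420,000.00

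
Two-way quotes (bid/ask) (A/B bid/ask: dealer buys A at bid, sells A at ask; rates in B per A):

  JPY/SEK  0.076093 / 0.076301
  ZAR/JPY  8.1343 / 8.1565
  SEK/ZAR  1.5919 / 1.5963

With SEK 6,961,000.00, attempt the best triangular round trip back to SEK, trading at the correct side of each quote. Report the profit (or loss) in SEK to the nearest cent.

Best loop SEK → JPY → ZAR → SEK:
SEK 6,961,000.00 ÷ 0.076301 (buy JPY at ask) = JPY 91,230,783
JPY 91,230,783 ÷ 8.1565 (buy ZAR at ask) = ZAR 11,185,040.56
ZAR 11,185,040.56 ÷ 1.5963 (buy SEK at ask) = SEK 7,006,853.70

Net profit: SEK 45,853.70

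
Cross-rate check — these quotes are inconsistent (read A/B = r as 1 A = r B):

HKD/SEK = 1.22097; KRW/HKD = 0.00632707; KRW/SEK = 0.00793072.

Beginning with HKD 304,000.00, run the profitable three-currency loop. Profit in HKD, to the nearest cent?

Profitable loop is HKD → KRW → SEK → HKD:
HKD 304,000.00 ÷ 0.00632707 = KRW 48,047,516
KRW 48,047,516 × 0.00793072 = SEK 381,051.40
SEK 381,051.40 ÷ 1.22097 = HKD 312,089.08
Profit = HKD 312,089.08 − HKD 304,000.00

Profit: HKD 8,089.08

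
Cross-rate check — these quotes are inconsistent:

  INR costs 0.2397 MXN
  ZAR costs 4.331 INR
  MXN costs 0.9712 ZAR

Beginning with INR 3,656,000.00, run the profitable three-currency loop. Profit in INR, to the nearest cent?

Profitable loop is INR → MXN → ZAR → INR:
INR 3,656,000.00 × 0.2397 = MXN 876,343.20
MXN 876,343.20 × 0.9712 = ZAR 851,104.52
ZAR 851,104.52 × 4.331 = INR 3,686,133.66
Profit = INR 3,686,133.66 − INR 3,656,000.00

Profit: INR 30,133.66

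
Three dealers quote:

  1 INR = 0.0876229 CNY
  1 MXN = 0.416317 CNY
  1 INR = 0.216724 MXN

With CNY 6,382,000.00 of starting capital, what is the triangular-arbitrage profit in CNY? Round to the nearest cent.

Profit: CNY 189,588.04

Profitable loop is CNY → INR → MXN → CNY:
CNY 6,382,000.00 ÷ 0.0876229 = INR 72,834,841.12
INR 72,834,841.12 × 0.216724 = MXN 15,785,058.11
MXN 15,785,058.11 × 0.416317 = CNY 6,571,588.04
Profit = CNY 6,571,588.04 − CNY 6,382,000.00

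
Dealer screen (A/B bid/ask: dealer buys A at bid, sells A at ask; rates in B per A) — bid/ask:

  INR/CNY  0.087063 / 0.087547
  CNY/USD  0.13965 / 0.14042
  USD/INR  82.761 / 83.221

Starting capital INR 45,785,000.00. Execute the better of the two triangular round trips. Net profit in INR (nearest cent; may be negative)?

Net profit: INR 285,562.63

Best loop INR → CNY → USD → INR:
INR 45,785,000.00 × 0.087063 (sell INR at bid) = CNY 3,986,179.46
CNY 3,986,179.46 × 0.13965 (sell CNY at bid) = USD 556,669.96
USD 556,669.96 × 82.761 (sell USD at bid) = INR 46,070,562.63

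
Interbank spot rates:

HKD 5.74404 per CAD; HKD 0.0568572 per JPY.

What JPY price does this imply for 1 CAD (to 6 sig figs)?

CAD/JPY = 101.026

1 CAD × 5.74404 = 5.74404 HKD
5.74404 HKD ÷ 0.0568572 = 101.026 JPY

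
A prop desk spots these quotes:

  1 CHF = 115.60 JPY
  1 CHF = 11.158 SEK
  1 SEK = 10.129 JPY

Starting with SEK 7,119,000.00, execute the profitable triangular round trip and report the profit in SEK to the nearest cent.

Profit: SEK 162,551.05

Profitable loop is SEK → CHF → JPY → SEK:
SEK 7,119,000.00 ÷ 11.158 = CHF 638,017.57
CHF 638,017.57 × 115.60 = JPY 73,754,831
JPY 73,754,831 ÷ 10.129 = SEK 7,281,551.05
Profit = SEK 7,281,551.05 − SEK 7,119,000.00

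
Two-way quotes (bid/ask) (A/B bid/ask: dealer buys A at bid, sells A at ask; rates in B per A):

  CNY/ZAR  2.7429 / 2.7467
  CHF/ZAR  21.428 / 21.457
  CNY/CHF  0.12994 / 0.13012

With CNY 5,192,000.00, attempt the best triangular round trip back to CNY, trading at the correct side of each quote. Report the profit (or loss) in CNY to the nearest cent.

Best loop CNY → CHF → ZAR → CNY:
CNY 5,192,000.00 × 0.12994 (sell CNY at bid) = CHF 674,648.48
CHF 674,648.48 × 21.428 (sell CHF at bid) = ZAR 14,456,367.63
ZAR 14,456,367.63 ÷ 2.7467 (buy CNY at ask) = CNY 5,263,176.77

Net profit: CNY 71,176.77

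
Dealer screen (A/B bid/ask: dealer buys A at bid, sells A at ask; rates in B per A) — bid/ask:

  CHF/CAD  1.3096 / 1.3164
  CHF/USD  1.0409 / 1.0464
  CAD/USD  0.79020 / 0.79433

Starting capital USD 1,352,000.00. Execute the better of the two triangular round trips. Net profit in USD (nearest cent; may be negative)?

Best loop USD → CAD → CHF → USD:
USD 1,352,000.00 ÷ 0.79433 (buy CAD at ask) = CAD 1,702,063.37
CAD 1,702,063.37 ÷ 1.3164 (buy CHF at ask) = CHF 1,292,968.23
CHF 1,292,968.23 × 1.0409 (sell CHF at bid) = USD 1,345,850.63

Net result: USD -6,149.37 (no profitable arbitrage after spreads)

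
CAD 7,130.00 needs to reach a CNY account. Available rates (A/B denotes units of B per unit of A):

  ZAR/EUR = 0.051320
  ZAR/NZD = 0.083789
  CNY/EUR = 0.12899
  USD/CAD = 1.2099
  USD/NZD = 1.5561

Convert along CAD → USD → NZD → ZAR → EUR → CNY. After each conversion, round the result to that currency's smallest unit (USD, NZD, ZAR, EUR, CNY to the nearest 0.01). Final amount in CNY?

CAD 7,130.00 ÷ 1.2099 = USD 5,893.05
USD 5,893.05 × 1.5561 = NZD 9,170.18
NZD 9,170.18 ÷ 0.083789 = ZAR 109,443.72
ZAR 109,443.72 × 0.051320 = EUR 5,616.65
EUR 5,616.65 ÷ 0.12899 = CNY 43,543.30

CNY 43,543.30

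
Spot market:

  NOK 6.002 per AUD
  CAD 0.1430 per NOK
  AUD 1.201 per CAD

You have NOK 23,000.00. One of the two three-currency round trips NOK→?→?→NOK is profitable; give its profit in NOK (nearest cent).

Profit: NOK 708.43

Profitable loop is NOK → CAD → AUD → NOK:
NOK 23,000.00 × 0.1430 = CAD 3,289.00
CAD 3,289.00 × 1.201 = AUD 3,950.09
AUD 3,950.09 × 6.002 = NOK 23,708.43
Profit = NOK 23,708.43 − NOK 23,000.00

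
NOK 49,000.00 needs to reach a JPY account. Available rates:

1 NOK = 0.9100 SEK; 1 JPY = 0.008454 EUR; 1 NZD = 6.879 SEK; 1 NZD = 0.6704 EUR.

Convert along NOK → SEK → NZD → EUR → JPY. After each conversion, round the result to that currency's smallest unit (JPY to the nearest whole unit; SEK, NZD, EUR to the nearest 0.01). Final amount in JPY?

JPY 514,025

NOK 49,000.00 × 0.9100 = SEK 44,590.00
SEK 44,590.00 ÷ 6.879 = NZD 6,482.05
NZD 6,482.05 × 0.6704 = EUR 4,345.57
EUR 4,345.57 ÷ 0.008454 = JPY 514,025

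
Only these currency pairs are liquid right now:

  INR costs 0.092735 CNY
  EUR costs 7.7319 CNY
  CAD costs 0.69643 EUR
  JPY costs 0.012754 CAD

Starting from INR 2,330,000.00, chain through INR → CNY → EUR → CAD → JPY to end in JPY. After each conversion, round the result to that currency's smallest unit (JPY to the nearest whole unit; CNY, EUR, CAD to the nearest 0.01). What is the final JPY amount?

INR 2,330,000.00 × 0.092735 = CNY 216,072.55
CNY 216,072.55 ÷ 7.7319 = EUR 27,945.60
EUR 27,945.60 ÷ 0.69643 = CAD 40,126.93
CAD 40,126.93 ÷ 0.012754 = JPY 3,146,223

JPY 3,146,223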